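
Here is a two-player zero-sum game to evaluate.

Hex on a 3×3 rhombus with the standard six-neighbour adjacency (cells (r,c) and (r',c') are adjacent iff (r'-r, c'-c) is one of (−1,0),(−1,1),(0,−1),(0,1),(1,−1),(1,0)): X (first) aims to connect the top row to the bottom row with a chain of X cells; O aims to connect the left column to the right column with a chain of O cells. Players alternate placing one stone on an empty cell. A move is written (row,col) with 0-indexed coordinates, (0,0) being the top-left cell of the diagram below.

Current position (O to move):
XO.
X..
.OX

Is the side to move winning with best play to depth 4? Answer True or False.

ply 1, O at XO./X../.OX | (0,2)=-1→XOO/X../.OX*; (1,1)=-1→XO./XO./.OX; (1,2)=-1→XO./X.O/.OX; (2,0)=-1→XO./X../OOX
ply 2, X at XOO/X../.OX | (1,1)=+1→XOO/XX./.OX*; (1,2)=+1→XOO/X.X/.OX; (2,0)=+1→XOO/X../XOX
ply 3, O at XOO/XX./.OX | (1,2)=-1→XOO/XXO/.OX*; (2,0)=-1→XOO/XX./OOX
ply 4, X at XOO/XXO/.OX | (2,0)=+1→XOO/XXO/XOX*
ply 5: XOO/XXO/XOX is terminal -1 (O); from XO./X../.OX depth 4

O winning at [XO./X../.OX]: False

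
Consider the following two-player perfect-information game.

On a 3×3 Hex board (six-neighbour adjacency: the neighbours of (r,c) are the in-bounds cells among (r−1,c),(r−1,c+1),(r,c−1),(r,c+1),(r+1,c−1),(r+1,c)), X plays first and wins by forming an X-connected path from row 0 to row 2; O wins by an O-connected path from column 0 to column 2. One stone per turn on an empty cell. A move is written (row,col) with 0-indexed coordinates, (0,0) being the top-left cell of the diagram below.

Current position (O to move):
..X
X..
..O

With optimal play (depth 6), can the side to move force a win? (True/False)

[..X/X../..O] O move#1: (0,0):-1/O.X/X../..O*, (0,1):-1/.OX/X../..O, (1,1):-1/..X/XO./..O, (1,2):-1/..X/X.O/..O, (2,0):-1/..X/X../O.O, (2,1):-1/..X/X../.OO
[O.X/X../..O] X move#2: (0,1):+1/OXX/X../..O*, (1,1):+1/O.X/XX./..O, (1,2):+1/O.X/X.X/..O, (2,0):+1/O.X/X../X.O, (2,1):+1/O.X/X../.XO
[OXX/X../..O] O move#3: (1,1):-1/OXX/XO./..O*, (1,2):-1/OXX/X.O/..O, (2,0):-1/OXX/X../O.O, (2,1):-1/OXX/X../.OO
[OXX/XO./..O] X move#4: (1,2):+1/OXX/XOX/..O*, (2,0):+1/OXX/XO./X.O, (2,1):+1/OXX/XO./.XO
[OXX/XOX/..O] O move#5: (2,0):-1/OXX/XOX/O.O*, (2,1):-1/OXX/XOX/.OO
[OXX/XOX/O.O] X move#6: (2,1):+1/OXX/XOX/OXO*
[OXX/XOX/OXO] end (terminal -1, O#7); searched ..X/X../..O to 6

O winning at [..X/X../..O]: False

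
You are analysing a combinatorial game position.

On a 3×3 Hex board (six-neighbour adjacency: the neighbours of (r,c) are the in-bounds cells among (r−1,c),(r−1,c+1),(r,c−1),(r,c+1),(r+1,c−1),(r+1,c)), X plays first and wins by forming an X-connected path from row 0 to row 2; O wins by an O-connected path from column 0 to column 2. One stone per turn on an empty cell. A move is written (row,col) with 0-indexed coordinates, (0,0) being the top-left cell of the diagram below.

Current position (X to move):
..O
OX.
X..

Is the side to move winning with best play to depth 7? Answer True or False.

[..O/OX./X..] X move#1: (0,0):-1/X.O/OX./X.., (0,1):+1/.XO/OX./X..*, (1,2):-1/..O/OXX/X.., (2,1):-1/..O/OX./XX., (2,2):-1/..O/OX./X.X
[.XO/OX./X..] end (terminal -1, O#2); searched ..O/OX./X.. to 7

X winning at [..O/OX./X..]: True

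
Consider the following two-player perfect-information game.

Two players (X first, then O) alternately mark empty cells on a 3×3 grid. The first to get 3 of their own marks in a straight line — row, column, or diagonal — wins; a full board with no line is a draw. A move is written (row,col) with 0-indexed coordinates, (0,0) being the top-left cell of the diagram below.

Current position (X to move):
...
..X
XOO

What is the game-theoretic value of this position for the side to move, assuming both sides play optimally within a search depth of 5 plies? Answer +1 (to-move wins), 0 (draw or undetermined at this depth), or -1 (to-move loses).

p1 X@[.../..X/XOO]: (0,0)[X../..X/XOO]+1* (0,1)[.X./..X/XOO]+1 (0,2)[..X/..X/XOO]-1 (1,0)[.../X.X/XOO]+1 (1,1)[.../.XX/XOO]+1
p2 O@[X../..X/XOO]: (0,1)[XO./..X/XOO]-1* (0,2)[X.O/..X/XOO]-1 (1,0)[X../O.X/XOO]-1 (1,1)[X../.OX/XOO]-1
p3 X@[XO./..X/XOO]: (0,2)[XOX/..X/XOO]-1 (1,0)[XO./X.X/XOO]+1* (1,1)[XO./.XX/XOO]+1
p4 O@[XO./X.X/XOO] terminal -1; root [.../..X/XOO] d5

value(.../..X/XOO, X) = +1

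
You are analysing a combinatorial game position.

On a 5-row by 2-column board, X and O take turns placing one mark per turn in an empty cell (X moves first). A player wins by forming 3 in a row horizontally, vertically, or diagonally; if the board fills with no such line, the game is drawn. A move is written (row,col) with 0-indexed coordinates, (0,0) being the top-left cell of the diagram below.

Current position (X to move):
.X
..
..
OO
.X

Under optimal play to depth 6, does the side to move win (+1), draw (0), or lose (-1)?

value(.X/../../OO/.X, X) = 0

p1 X@[.X/../../OO/.X]: (0,0)[XX/../../OO/.X]-1 (1,0)[.X/X./../OO/.X]+0* (1,1)[.X/.X/../OO/.X]+0 (2,0)[.X/../X./OO/.X]+0 (2,1)[.X/../.X/OO/.X]+0 (4,0)[.X/../../OO/XX]+0
p2 O@[.X/X./../OO/.X]: (0,0)[OX/X./../OO/.X]+0* (1,1)[.X/XO/../OO/.X]+0 (2,0)[.X/X./O./OO/.X]+0 (2,1)[.X/X./.O/OO/.X]+0 (4,0)[.X/X./../OO/OX]+0
p3 X@[OX/X./../OO/.X]: (1,1)[OX/XX/../OO/.X]+0* (2,0)[OX/X./X./OO/.X]+0 (2,1)[OX/X./.X/OO/.X]+0 (4,0)[OX/X./../OO/XX]+0
p4 O@[OX/XX/../OO/.X]: (2,0)[OX/XX/O./OO/.X]-1 (2,1)[OX/XX/.O/OO/.X]+0* (4,0)[OX/XX/../OO/OX]-1
p5 X@[OX/XX/.O/OO/.X]: (2,0)[OX/XX/XO/OO/.X]+0* (4,0)[OX/XX/.O/OO/XX]+0
p6 O@[OX/XX/XO/OO/.X]: (4,0)[OX/XX/XO/OO/OX]+0*
p7 X@[OX/XX/XO/OO/OX] terminal +0; root [.X/../../OO/.X] d6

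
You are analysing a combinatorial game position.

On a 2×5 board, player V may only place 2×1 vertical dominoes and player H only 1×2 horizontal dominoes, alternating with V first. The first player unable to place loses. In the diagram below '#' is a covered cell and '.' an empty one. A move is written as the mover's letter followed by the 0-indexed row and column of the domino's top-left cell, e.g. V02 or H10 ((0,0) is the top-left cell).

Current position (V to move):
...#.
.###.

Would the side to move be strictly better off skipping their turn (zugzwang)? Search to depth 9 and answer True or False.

zugzwang(...#./.###., V) = False

ply 1, V at ...#./.###. | V00=+1→#..#./####.*; V04=-1→...##/.####
ply 2, H at #..#./####. | H01=-1→####./####.*
ply 3, V at ####./####. | V04=+1→#####/#####*
ply 4: #####/##### is terminal -1 (H); from ...#./.###. depth 9
suppose V passes — search the same position with H to move:
pass> ply 1, H at ...#./.###. | H00=-1→##.#./.###.*; H01=-1→.###./.###.
pass> ply 2, V at ##.#./.###. | V04=+1→##.##/.####*
pass> ply 3: ##.##/.#### is terminal -1 (H); from ...#./.###. depth 9
for V: play +1, pass +1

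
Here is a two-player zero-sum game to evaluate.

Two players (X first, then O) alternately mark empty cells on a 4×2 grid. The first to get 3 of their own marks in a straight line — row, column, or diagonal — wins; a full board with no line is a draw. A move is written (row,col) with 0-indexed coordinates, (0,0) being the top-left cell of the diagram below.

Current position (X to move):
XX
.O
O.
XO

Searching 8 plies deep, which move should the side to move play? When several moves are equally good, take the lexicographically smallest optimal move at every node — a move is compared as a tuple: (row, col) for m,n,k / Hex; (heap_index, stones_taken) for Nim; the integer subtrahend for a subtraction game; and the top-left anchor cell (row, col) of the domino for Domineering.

X's best at [XX/.O/O./XO]: (2,1)

p1 X@[XX/.O/O./XO]: (1,0)[XX/XO/O./XO]-1 (2,1)[XX/.O/OX/XO]+0*
p2 O@[XX/.O/OX/XO]: (1,0)[XX/OO/OX/XO]+0*
p3 X@[XX/OO/OX/XO] terminal +0; root [XX/.O/O./XO] d8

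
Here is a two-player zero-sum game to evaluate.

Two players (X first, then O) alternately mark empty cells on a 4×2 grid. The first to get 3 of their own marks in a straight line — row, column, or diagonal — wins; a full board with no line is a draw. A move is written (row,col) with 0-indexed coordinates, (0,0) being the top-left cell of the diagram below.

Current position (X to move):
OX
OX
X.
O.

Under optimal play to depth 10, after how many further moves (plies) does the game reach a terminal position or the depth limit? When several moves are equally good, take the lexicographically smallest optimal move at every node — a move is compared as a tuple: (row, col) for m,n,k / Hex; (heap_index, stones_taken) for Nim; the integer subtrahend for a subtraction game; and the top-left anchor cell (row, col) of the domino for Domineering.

ply 1, X at OX/OX/X./O. | (2,1)=+1→OX/OX/XX/O.*; (3,1)=+0→OX/OX/X./OX
ply 2: OX/OX/XX/O. is terminal -1 (O); from OX/OX/X./O. depth 10

PV length from [OX/OX/X./O.]: 1 ply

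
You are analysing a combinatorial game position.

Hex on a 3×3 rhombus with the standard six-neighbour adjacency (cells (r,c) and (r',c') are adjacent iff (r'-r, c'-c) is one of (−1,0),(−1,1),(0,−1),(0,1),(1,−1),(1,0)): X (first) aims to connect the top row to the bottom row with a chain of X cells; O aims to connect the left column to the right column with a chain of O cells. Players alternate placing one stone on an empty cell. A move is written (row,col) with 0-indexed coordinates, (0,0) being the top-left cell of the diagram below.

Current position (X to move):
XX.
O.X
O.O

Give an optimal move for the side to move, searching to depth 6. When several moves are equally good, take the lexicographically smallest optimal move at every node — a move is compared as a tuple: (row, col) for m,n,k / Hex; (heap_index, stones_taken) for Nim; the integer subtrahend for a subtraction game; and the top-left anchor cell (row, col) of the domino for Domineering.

p1 X@[XX./O.X/O.O]: (0,2)[XXX/O.X/O.O]-1 (1,1)[XX./OXX/O.O]-1 (2,1)[XX./O.X/OXO]+1*
p2 O@[XX./O.X/OXO]: (0,2)[XXO/O.X/OXO]-1* (1,1)[XX./OOX/OXO]-1
p3 X@[XXO/O.X/OXO]: (1,1)[XXO/OXX/OXO]+1*
p4 O@[XXO/OXX/OXO] terminal -1; root [XX./O.X/O.O] d6

X's best at [XX./O.X/O.O]: (2,1)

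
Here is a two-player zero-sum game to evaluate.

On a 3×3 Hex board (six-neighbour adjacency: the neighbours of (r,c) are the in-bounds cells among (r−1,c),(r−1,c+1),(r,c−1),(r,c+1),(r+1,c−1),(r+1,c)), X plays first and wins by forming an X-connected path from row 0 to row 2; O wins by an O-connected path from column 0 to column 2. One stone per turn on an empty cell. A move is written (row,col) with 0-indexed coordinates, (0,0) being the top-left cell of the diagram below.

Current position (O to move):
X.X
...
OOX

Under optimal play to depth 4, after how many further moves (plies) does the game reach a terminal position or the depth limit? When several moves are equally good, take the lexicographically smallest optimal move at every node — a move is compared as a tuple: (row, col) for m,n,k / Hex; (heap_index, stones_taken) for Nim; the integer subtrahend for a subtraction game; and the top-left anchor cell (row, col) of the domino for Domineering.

PV length from [X.X/.../OOX]: 1 ply

ply 1, O at X.X/.../OOX | (0,1)=-1→XOX/.../OOX; (1,0)=-1→X.X/O../OOX; (1,1)=-1→X.X/.O./OOX; (1,2)=+1→X.X/..O/OOX*
ply 2: X.X/..O/OOX is terminal -1 (X); from X.X/.../OOX depth 4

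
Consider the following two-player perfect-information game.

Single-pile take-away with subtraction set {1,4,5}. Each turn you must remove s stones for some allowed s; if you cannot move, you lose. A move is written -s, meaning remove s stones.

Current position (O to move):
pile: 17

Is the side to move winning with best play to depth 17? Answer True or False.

O winning at [17]: True

[17] O move#1: -1:+1/16*, -4:-1/13, -5:-1/12
[16] X move#2: -1:-1/15*, -4:-1/12, -5:-1/11
[15] O move#3: -1:-1/14, -4:-1/11, -5:+1/10*
[10] X move#4: -1:-1/9*, -4:-1/6, -5:-1/5
[9] O move#5: -1:+1/8*, -4:-1/5, -5:-1/4
[8] X move#6: -1:-1/7*, -4:-1/4, -5:-1/3
[7] O move#7: -1:-1/6, -4:-1/3, -5:+1/2*
[2] X move#8: -1:-1/1*
[1] O move#9: -1:+1/0*
[0] end (terminal -1, X#10); searched 17 to 17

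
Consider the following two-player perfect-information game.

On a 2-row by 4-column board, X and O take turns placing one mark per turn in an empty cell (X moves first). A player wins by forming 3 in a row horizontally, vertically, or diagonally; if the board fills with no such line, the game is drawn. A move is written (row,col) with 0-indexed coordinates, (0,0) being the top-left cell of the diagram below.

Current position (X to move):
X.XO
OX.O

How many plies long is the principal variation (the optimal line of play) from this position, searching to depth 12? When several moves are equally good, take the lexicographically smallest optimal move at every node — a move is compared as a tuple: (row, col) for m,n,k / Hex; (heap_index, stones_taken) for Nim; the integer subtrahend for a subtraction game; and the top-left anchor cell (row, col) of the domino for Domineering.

ply 1, X at X.XO/OX.O | (0,1)=+1→XXXO/OX.O*; (1,2)=+0→X.XO/OXXO
ply 2: XXXO/OX.O is terminal -1 (O); from X.XO/OX.O depth 12

PV length from [X.XO/OX.O]: 1 ply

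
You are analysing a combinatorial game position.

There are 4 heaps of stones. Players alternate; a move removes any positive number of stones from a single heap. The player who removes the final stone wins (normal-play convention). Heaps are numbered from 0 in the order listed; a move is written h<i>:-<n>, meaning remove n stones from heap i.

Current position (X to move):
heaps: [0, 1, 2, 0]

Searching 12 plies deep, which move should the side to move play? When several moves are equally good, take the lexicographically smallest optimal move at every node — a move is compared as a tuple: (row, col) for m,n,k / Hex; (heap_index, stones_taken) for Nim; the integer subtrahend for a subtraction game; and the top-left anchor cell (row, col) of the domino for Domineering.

p1 X@[(0,1,2,0)]: h1:-1[(0,0,2,0)]-1 h2:-1[(0,1,1,0)]+1* h2:-2[(0,1,0,0)]-1
p2 O@[(0,1,1,0)]: h1:-1[(0,0,1,0)]-1* h2:-1[(0,1,0,0)]-1
p3 X@[(0,0,1,0)]: h2:-1[(0,0,0,0)]+1*
p4 O@[(0,0,0,0)] terminal -1; root [(0,1,2,0)] d12

X's best at [(0,1,2,0)]: h2:-1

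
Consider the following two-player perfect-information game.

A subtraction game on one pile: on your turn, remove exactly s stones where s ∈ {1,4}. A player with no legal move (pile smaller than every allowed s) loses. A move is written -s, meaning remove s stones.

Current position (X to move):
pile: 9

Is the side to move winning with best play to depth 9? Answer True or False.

ply 1, X at 9 | -1=-1→8; -4=+1→5*
ply 2, O at 5 | -1=-1→4*; -4=-1→1
ply 3, X at 4 | -1=-1→3; -4=+1→0*
ply 4: 0 is terminal -1 (O); from 9 depth 9

X winning at [9]: True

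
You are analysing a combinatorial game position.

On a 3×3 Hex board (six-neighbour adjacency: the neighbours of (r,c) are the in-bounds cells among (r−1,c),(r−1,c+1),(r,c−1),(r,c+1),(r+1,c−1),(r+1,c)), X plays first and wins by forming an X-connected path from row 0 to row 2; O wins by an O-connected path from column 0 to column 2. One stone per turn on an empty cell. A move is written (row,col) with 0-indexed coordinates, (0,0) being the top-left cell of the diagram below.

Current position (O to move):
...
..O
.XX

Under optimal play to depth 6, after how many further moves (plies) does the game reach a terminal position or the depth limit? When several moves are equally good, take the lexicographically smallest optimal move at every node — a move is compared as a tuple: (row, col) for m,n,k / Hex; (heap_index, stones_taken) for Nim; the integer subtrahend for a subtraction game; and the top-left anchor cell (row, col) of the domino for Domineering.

PV length from [.../..O/.XX]: 5 plies

ply 1, O at .../..O/.XX | (0,0)=-1→O../..O/.XX; (0,1)=+1→.O./..O/.XX*; (0,2)=-1→..O/..O/.XX; (1,0)=-1→.../O.O/.XX; (1,1)=+1→.../.OO/.XX; (2,0)=-1→.../..O/OXX
ply 2, X at .O./..O/.XX | (0,0)=-1→XO./..O/.XX*; (0,2)=-1→.OX/..O/.XX; (1,0)=-1→.O./X.O/.XX; (1,1)=-1→.O./.XO/.XX; (2,0)=-1→.O./..O/XXX
ply 3, O at XO./..O/.XX | (0,2)=-1→XOO/..O/.XX; (1,0)=+1→XO./O.O/.XX*; (1,1)=+1→XO./.OO/.XX; (2,0)=-1→XO./..O/OXX
ply 4, X at XO./O.O/.XX | (0,2)=-1→XOX/O.O/.XX*; (1,1)=-1→XO./OXO/.XX; (2,0)=-1→XO./O.O/XXX
ply 5, O at XOX/O.O/.XX | (1,1)=+1→XOX/OOO/.XX*; (2,0)=-1→XOX/O.O/OXX
ply 6: XOX/OOO/.XX is terminal -1 (X); from .../..O/.XX depth 6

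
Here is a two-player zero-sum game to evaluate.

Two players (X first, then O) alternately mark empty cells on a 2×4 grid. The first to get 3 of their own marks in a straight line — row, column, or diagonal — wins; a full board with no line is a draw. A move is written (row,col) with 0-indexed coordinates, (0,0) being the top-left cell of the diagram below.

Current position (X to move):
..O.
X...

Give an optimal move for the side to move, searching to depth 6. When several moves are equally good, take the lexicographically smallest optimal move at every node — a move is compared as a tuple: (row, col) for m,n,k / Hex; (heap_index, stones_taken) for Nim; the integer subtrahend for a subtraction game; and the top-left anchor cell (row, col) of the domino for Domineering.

ply 1, X at ..O./X... | (0,0)=+0→X.O./X...*; (0,1)=+0→.XO./X...; (0,3)=+0→..OX/X...; (1,1)=+0→..O./XX..; (1,2)=+0→..O./X.X.; (1,3)=-1→..O./X..X
ply 2, O at X.O./X... | (0,1)=+0→XOO./X...*; (0,3)=+0→X.OO/X...; (1,1)=+0→X.O./XO..; (1,2)=+0→X.O./X.O.; (1,3)=+0→X.O./X..O
ply 3, X at XOO./X... | (0,3)=+0→XOOX/X...*; (1,1)=-1→XOO./XX..; (1,2)=-1→XOO./X.X.; (1,3)=-1→XOO./X..X
ply 4, O at XOOX/X... | (1,1)=+0→XOOX/XO..*; (1,2)=+0→XOOX/X.O.; (1,3)=+0→XOOX/X..O
ply 5, X at XOOX/XO.. | (1,2)=+0→XOOX/XOX.*; (1,3)=+0→XOOX/XO.X
ply 6, O at XOOX/XOX. | (1,3)=+0→XOOX/XOXO*
ply 7: XOOX/XOXO is terminal +0 (X); from ..O./X... depth 6

X's best at [..O./X...]: (0,0)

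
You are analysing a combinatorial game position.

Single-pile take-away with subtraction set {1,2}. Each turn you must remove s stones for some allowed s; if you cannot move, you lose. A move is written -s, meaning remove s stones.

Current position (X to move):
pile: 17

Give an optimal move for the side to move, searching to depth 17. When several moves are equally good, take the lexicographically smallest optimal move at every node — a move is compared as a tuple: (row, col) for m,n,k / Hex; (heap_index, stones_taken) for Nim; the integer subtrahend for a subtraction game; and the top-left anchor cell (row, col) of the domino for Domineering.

p1 X@[17]: -1[16]-1 -2[15]+1*
p2 O@[15]: -1[14]-1* -2[13]-1
p3 X@[14]: -1[13]-1 -2[12]+1*
p4 O@[12]: -1[11]-1* -2[10]-1
p5 X@[11]: -1[10]-1 -2[9]+1*
p6 O@[9]: -1[8]-1* -2[7]-1
p7 X@[8]: -1[7]-1 -2[6]+1*
p8 O@[6]: -1[5]-1* -2[4]-1
p9 X@[5]: -1[4]-1 -2[3]+1*
p10 O@[3]: -1[2]-1* -2[1]-1
p11 X@[2]: -1[1]-1 -2[0]+1*
p12 O@[0] terminal -1; root [17] d17

X's best at [17]: -2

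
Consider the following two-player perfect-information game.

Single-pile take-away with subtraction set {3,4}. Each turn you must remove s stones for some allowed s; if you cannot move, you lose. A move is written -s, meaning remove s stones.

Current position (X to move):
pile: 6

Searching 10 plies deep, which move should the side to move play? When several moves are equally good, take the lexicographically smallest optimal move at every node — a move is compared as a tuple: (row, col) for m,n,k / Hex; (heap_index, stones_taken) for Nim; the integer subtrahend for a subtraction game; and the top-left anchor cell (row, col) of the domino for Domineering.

ply 1, X at 6 | -3=-1→3; -4=+1→2*
ply 2: 2 is terminal -1 (O); from 6 depth 10

X's best at [6]: -4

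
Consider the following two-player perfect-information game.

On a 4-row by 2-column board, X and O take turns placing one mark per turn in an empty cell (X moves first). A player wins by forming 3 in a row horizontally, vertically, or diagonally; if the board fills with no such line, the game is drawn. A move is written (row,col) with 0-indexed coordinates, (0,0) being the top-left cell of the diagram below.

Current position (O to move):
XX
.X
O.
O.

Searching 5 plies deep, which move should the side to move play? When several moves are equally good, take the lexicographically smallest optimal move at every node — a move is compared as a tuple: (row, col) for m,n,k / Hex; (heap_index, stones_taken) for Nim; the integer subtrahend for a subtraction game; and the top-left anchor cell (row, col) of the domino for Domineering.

[XX/.X/O./O.] O move#1: (1,0):+1/XX/OX/O./O.*, (2,1):+0/XX/.X/OO/O., (3,1):-1/XX/.X/O./OO
[XX/OX/O./O.] end (terminal -1, X#2); searched XX/.X/O./O. to 5

O's best at [XX/.X/O./O.]: (1,0)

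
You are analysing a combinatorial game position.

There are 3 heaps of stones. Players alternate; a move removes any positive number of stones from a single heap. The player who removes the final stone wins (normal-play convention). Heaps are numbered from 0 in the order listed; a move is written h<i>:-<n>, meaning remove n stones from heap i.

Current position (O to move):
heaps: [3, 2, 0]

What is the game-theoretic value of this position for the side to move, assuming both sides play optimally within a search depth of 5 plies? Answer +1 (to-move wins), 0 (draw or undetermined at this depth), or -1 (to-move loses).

[(3,2,0)] O move#1: h0:-1:+1/(2,2,0)*, h0:-2:-1/(1,2,0), h0:-3:-1/(0,2,0), h1:-1:-1/(3,1,0), h1:-2:-1/(3,0,0)
[(2,2,0)] X move#2: h0:-1:-1/(1,2,0)*, h0:-2:-1/(0,2,0), h1:-1:-1/(2,1,0), h1:-2:-1/(2,0,0)
[(1,2,0)] O move#3: h0:-1:-1/(0,2,0), h1:-1:+1/(1,1,0)*, h1:-2:-1/(1,0,0)
[(1,1,0)] X move#4: h0:-1:-1/(0,1,0)*, h1:-1:-1/(1,0,0)
[(0,1,0)] O move#5: h1:-1:+1/(0,0,0)*
[(0,0,0)] end (terminal -1, X#6); searched (3,2,0) to 5

value((3,2,0), O) = +1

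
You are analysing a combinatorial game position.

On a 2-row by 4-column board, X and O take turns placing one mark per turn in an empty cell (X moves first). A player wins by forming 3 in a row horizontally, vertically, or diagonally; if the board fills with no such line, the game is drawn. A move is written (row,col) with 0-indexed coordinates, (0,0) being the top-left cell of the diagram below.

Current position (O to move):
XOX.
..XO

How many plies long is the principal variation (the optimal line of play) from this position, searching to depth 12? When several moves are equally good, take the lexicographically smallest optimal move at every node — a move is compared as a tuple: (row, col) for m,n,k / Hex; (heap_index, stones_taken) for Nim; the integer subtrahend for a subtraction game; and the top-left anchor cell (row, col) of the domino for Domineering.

PV length from [XOX./..XO]: 3 plies

[XOX./..XO] O move#1: (0,3):+0/XOXO/..XO*, (1,0):+0/XOX./O.XO, (1,1):+0/XOX./.OXO
[XOXO/..XO] X move#2: (1,0):+0/XOXO/X.XO*, (1,1):+0/XOXO/.XXO
[XOXO/X.XO] O move#3: (1,1):+0/XOXO/XOXO*
[XOXO/XOXO] end (terminal +0, X#4); searched XOX./..XO to 12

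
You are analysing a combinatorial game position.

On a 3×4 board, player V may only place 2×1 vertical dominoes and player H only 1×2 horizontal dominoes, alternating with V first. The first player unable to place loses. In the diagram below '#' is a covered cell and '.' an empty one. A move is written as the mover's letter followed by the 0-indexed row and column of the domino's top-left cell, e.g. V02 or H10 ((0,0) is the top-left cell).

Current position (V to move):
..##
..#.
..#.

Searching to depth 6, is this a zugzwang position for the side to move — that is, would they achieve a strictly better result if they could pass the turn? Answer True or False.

p1 V@[..##/..#./..#.]: V00[#.##/#.#./..#.]+1* V01[.###/.##./..#.]+1 V10[..##/#.#./#.#.]+1 V11[..##/.##./.##.]+1 V13[..##/..##/..##]-1
p2 H@[#.##/#.#./..#.]: H20[#.##/#.#./###.]-1*
p3 V@[#.##/#.#./###.]: V01[####/###./###.]+1* V13[#.##/#.##/####]+1
p4 H@[####/###./###.] terminal -1; root [..##/..#./..#.] d6
suppose V passes — search the same position with H to move:
pass> p1 H@[..##/..#./..#.]: H00[####/..#./..#.]-1 H10[..##/###./..#.]+1* H20[..##/..#./###.]-1
pass> p2 V@[..##/###./..#.]: V13[..##/####/..##]-1*
pass> p3 H@[..##/####/..##]: H00[####/####/..##]+1* H20[..##/####/####]+1
pass> p4 V@[####/####/..##] terminal -1; root [..##/..#./..#.] d6
for V: play +1, pass -1

zugzwang(..##/..#./..#., V) = False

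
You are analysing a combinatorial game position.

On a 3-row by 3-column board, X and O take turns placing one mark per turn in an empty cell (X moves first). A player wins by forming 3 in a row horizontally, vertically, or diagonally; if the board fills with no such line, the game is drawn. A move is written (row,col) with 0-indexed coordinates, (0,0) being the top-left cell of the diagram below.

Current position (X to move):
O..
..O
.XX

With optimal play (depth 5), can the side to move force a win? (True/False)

ply 1, X at O../..O/.XX | (0,1)=+1→OX./..O/.XX*; (0,2)=+0→O.X/..O/.XX; (1,0)=+0→O../X.O/.XX; (1,1)=+1→O../.XO/.XX; (2,0)=+1→O../..O/XXX
ply 2, O at OX./..O/.XX | (0,2)=-1→OXO/..O/.XX*; (1,0)=-1→OX./O.O/.XX; (1,1)=-1→OX./.OO/.XX; (2,0)=-1→OX./..O/OXX
ply 3, X at OXO/..O/.XX | (1,0)=+1→OXO/X.O/.XX*; (1,1)=+1→OXO/.XO/.XX; (2,0)=+1→OXO/..O/XXX
ply 4, O at OXO/X.O/.XX | (1,1)=-1→OXO/XOO/.XX*; (2,0)=-1→OXO/X.O/OXX
ply 5, X at OXO/XOO/.XX | (2,0)=+1→OXO/XOO/XXX*
ply 6: OXO/XOO/XXX is terminal -1 (O); from O../..O/.XX depth 5

X winning at [O../..O/.XX]: True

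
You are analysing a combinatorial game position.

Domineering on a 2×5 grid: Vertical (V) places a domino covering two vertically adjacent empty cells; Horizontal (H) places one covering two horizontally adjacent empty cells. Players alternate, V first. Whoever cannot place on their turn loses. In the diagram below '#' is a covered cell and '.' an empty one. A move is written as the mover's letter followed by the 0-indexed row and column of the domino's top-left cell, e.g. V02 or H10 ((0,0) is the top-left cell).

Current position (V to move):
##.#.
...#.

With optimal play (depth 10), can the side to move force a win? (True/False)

V winning at [##.#./...#.]: True

[##.#./...#.] V move#1: V02:+1/####./..##.*, V04:-1/##.##/...##
[####./..##.] H move#2: H10:-1/####./####.*
[####./####.] V move#3: V04:+1/#####/#####*
[#####/#####] end (terminal -1, H#4); searched ##.#./...#. to 10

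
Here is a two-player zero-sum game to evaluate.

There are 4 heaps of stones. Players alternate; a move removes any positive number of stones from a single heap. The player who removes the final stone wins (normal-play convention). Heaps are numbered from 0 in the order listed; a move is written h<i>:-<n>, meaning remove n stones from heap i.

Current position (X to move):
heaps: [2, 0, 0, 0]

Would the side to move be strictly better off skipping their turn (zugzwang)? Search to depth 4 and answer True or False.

zugzwang((2,0,0,0), X) = False

ply 1, X at (2,0,0,0) | h0:-1=-1→(1,0,0,0); h0:-2=+1→(0,0,0,0)*
ply 2: (0,0,0,0) is terminal -1 (O); from (2,0,0,0) depth 4
if X skipped the turn, O would face:
~ ply 1, O at (2,0,0,0) | h0:-1=-1→(1,0,0,0); h0:-2=+1→(0,0,0,0)*
~ ply 2: (0,0,0,0) is terminal -1 (X); from (2,0,0,0) depth 4
compare (X): move=+1 vs pass=-1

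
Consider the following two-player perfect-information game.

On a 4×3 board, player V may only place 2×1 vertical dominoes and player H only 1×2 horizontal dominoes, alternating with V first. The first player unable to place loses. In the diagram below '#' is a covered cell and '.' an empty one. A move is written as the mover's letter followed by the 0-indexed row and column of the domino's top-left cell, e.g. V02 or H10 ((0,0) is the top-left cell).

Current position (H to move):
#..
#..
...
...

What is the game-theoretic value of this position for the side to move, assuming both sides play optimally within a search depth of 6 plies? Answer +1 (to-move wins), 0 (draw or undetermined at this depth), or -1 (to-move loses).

[#../#../.../...] H move#1: H01:-1/###/#../.../...*, H11:-1/#../###/.../..., H20:-1/#../#../##./..., H21:-1/#../#../.##/..., H30:-1/#../#../.../##., H31:-1/#../#../.../.##
[###/#../.../...] V move#2: V11:+1/###/##./.#./...*, V12:-1/###/#.#/..#/..., V20:-1/###/#../#../#.., V21:+1/###/#../.#./.#., V22:-1/###/#../..#/..#
[###/##./.#./...] H move#3: H30:-1/###/##./.#./##.*, H31:-1/###/##./.#./.##
[###/##./.#./##.] V move#4: V12:+1/###/###/.##/##.*, V22:+1/###/##./.##/###
[###/###/.##/##.] end (terminal -1, H#5); searched #../#../.../... to 6

value(#../#../.../..., H) = -1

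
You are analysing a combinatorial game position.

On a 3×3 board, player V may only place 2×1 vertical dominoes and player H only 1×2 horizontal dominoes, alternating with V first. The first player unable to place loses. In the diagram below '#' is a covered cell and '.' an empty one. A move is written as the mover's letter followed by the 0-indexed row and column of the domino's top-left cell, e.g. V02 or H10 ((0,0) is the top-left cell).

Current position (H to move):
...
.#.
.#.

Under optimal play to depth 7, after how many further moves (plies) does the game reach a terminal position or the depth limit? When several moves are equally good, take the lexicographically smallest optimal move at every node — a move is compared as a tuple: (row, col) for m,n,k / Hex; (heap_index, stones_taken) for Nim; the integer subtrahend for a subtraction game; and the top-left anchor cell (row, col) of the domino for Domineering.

PV length from [.../.#./.#.]: 2 plies

p1 H@[.../.#./.#.]: H00[##./.#./.#.]-1* H01[.##/.#./.#.]-1
p2 V@[##./.#./.#.]: V02[###/.##/.#.]+1* V10[##./##./##.]+1 V12[##./.##/.##]+1
p3 H@[###/.##/.#.] terminal -1; root [.../.#./.#.] d7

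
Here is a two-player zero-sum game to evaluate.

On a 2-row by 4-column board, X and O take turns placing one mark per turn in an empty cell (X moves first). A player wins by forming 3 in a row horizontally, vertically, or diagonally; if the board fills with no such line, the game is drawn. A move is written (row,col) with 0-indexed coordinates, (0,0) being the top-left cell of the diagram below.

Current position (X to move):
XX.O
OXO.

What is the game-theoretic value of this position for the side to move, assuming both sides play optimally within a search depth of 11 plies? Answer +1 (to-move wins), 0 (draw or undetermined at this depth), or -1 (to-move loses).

ply 1, X at XX.O/OXO. | (0,2)=+1→XXXO/OXO.*; (1,3)=+0→XX.O/OXOX
ply 2: XXXO/OXO. is terminal -1 (O); from XX.O/OXO. depth 11

value(XX.O/OXO., X) = +1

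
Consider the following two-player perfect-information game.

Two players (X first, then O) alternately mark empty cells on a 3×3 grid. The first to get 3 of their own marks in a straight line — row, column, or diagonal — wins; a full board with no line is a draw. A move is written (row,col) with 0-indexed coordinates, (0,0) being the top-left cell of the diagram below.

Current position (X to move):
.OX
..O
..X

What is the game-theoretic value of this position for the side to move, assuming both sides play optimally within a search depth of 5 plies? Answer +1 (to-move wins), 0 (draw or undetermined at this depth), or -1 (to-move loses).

p1 X@[.OX/..O/..X]: (0,0)[XOX/..O/..X]-1 (1,0)[.OX/X.O/..X]+0 (1,1)[.OX/.XO/..X]+1* (2,0)[.OX/..O/X.X]+1 (2,1)[.OX/..O/.XX]+0
p2 O@[.OX/.XO/..X]: (0,0)[OOX/.XO/..X]-1* (1,0)[.OX/OXO/..X]-1 (2,0)[.OX/.XO/O.X]-1 (2,1)[.OX/.XO/.OX]-1
p3 X@[OOX/.XO/..X]: (1,0)[OOX/XXO/..X]+0 (2,0)[OOX/.XO/X.X]+1* (2,1)[OOX/.XO/.XX]+0
p4 O@[OOX/.XO/X.X] terminal -1; root [.OX/..O/..X] d5

value(.OX/..O/..X, X) = +1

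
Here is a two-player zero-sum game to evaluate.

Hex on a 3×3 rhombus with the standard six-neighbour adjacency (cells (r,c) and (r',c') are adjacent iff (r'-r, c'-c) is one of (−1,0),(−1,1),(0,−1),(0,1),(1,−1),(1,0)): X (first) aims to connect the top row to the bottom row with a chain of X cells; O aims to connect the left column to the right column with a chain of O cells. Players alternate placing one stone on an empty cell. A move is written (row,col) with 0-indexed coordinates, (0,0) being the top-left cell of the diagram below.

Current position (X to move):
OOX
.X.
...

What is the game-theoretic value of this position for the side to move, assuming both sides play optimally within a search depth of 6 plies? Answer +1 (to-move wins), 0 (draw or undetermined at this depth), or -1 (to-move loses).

value(OOX/.X./..., X) = +1

p1 X@[OOX/.X./...]: (1,0)[OOX/XX./...]+1* (1,2)[OOX/.XX/...]+1 (2,0)[OOX/.X./X..]+1 (2,1)[OOX/.X./.X.]+1 (2,2)[OOX/.X./..X]+1
p2 O@[OOX/XX./...]: (1,2)[OOX/XXO/...]-1* (2,0)[OOX/XX./O..]-1 (2,1)[OOX/XX./.O.]-1 (2,2)[OOX/XX./..O]-1
p3 X@[OOX/XXO/...]: (2,0)[OOX/XXO/X..]+1* (2,1)[OOX/XXO/.X.]+1 (2,2)[OOX/XXO/..X]+1
p4 O@[OOX/XXO/X..] terminal -1; root [OOX/.X./...] d6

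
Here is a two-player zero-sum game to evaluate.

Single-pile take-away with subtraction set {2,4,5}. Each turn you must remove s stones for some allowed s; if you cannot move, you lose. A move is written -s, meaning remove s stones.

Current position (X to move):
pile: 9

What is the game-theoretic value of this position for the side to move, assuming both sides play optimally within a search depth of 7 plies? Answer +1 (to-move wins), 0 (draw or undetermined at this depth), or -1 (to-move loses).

value(9, X) = +1

[9] X move#1: -2:+1/7*, -4:-1/5, -5:-1/4
[7] O move#2: -2:-1/5*, -4:-1/3, -5:-1/2
[5] X move#3: -2:-1/3, -4:+1/1*, -5:+1/0
[1] end (terminal -1, O#4); searched 9 to 7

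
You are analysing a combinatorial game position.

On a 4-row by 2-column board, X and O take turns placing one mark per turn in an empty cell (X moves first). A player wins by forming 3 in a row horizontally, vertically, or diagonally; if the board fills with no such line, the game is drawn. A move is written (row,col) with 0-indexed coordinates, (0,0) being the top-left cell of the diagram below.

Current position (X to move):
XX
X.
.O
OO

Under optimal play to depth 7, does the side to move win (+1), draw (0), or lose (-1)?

value(XX/X./.O/OO, X) = +1

p1 X@[XX/X./.O/OO]: (1,1)[XX/XX/.O/OO]+0 (2,0)[XX/X./XO/OO]+1*
p2 O@[XX/X./XO/OO] terminal -1; root [XX/X./.O/OO] d7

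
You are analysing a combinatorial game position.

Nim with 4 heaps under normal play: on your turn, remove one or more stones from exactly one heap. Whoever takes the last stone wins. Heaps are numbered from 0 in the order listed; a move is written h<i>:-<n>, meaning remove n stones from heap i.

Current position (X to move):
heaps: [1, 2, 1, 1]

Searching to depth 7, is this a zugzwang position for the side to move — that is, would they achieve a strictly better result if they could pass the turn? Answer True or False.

zugzwang((1,2,1,1), X) = False

p1 X@[(1,2,1,1)]: h0:-1[(0,2,1,1)]-1 h1:-1[(1,1,1,1)]+1* h1:-2[(1,0,1,1)]-1 h2:-1[(1,2,0,1)]-1 h3:-1[(1,2,1,0)]-1
p2 O@[(1,1,1,1)]: h0:-1[(0,1,1,1)]-1* h1:-1[(1,0,1,1)]-1 h2:-1[(1,1,0,1)]-1 h3:-1[(1,1,1,0)]-1
p3 X@[(0,1,1,1)]: h1:-1[(0,0,1,1)]+1* h2:-1[(0,1,0,1)]+1 h3:-1[(0,1,1,0)]+1
p4 O@[(0,0,1,1)]: h2:-1[(0,0,0,1)]-1* h3:-1[(0,0,1,0)]-1
p5 X@[(0,0,0,1)]: h3:-1[(0,0,0,0)]+1*
p6 O@[(0,0,0,0)] terminal -1; root [(1,2,1,1)] d7
suppose X passes — search the same position with O to move:
pass> p1 O@[(1,2,1,1)]: h0:-1[(0,2,1,1)]-1 h1:-1[(1,1,1,1)]+1* h1:-2[(1,0,1,1)]-1 h2:-1[(1,2,0,1)]-1 h3:-1[(1,2,1,0)]-1
pass> p2 X@[(1,1,1,1)]: h0:-1[(0,1,1,1)]-1* h1:-1[(1,0,1,1)]-1 h2:-1[(1,1,0,1)]-1 h3:-1[(1,1,1,0)]-1
pass> p3 O@[(0,1,1,1)]: h1:-1[(0,0,1,1)]+1* h2:-1[(0,1,0,1)]+1 h3:-1[(0,1,1,0)]+1
pass> p4 X@[(0,0,1,1)]: h2:-1[(0,0,0,1)]-1* h3:-1[(0,0,1,0)]-1
pass> p5 O@[(0,0,0,1)]: h3:-1[(0,0,0,0)]+1*
pass> p6 X@[(0,0,0,0)] terminal -1; root [(1,2,1,1)] d7
for X: play +1, pass -1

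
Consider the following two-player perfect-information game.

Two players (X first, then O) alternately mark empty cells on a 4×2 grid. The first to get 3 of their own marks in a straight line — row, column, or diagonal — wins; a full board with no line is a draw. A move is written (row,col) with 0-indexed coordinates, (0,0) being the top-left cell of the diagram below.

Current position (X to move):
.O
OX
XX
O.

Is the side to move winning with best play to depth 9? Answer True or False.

X winning at [.O/OX/XX/O.]: True

ply 1, X at .O/OX/XX/O. | (0,0)=+0→XO/OX/XX/O.; (3,1)=+1→.O/OX/XX/OX*
ply 2: .O/OX/XX/OX is terminal -1 (O); from .O/OX/XX/O. depth 9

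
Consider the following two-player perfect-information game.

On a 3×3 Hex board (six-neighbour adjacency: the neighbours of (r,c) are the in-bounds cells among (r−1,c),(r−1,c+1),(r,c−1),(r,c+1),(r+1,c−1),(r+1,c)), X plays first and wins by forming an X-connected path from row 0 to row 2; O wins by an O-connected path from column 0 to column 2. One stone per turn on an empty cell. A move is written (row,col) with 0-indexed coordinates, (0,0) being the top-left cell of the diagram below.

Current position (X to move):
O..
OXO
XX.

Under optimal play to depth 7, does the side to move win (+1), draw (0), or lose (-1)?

p1 X@[O../OXO/XX.]: (0,1)[OX./OXO/XX.]+1* (0,2)[O.X/OXO/XX.]+1 (2,2)[O../OXO/XXX]+1
p2 O@[OX./OXO/XX.] terminal -1; root [O../OXO/XX.] d7

value(O../OXO/XX., X) = +1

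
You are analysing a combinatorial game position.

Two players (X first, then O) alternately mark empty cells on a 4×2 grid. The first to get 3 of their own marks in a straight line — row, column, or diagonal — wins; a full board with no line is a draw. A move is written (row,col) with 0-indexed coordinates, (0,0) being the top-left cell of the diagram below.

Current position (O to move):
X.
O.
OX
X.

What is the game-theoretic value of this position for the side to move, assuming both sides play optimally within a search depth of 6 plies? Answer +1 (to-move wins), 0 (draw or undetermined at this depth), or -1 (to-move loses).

ply 1, O at X./O./OX/X. | (0,1)=+0→XO/O./OX/X.*; (1,1)=+0→X./OO/OX/X.; (3,1)=+0→X./O./OX/XO
ply 2, X at XO/O./OX/X. | (1,1)=+0→XO/OX/OX/X.*; (3,1)=+0→XO/O./OX/XX
ply 3, O at XO/OX/OX/X. | (3,1)=+0→XO/OX/OX/XO*
ply 4: XO/OX/OX/XO is terminal +0 (X); from X./O./OX/X. depth 6

value(X./O./OX/X., O) = 0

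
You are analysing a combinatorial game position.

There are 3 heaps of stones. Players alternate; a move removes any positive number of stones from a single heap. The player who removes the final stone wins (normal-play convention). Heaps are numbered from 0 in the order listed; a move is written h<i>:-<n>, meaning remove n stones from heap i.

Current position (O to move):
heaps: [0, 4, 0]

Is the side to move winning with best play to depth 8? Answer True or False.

O winning at [(0,4,0)]: True

p1 O@[(0,4,0)]: h1:-1[(0,3,0)]-1 h1:-2[(0,2,0)]-1 h1:-3[(0,1,0)]-1 h1:-4[(0,0,0)]+1*
p2 X@[(0,0,0)] terminal -1; root [(0,4,0)] d8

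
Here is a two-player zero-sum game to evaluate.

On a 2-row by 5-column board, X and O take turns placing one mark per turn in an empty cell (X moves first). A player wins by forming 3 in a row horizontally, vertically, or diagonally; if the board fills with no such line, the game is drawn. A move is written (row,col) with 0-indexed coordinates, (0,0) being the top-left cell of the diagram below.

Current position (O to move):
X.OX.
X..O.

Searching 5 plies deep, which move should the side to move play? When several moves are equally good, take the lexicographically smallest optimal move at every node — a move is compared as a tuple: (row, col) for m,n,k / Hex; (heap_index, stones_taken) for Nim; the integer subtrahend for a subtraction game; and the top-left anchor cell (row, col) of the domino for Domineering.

O's best at [X.OX./X..O.]: (1,2)

p1 O@[X.OX./X..O.]: (0,1)[XOOX./X..O.]+0 (0,4)[X.OXO/X..O.]+0 (1,1)[X.OX./XO.O.]+0 (1,2)[X.OX./X.OO.]+1* (1,4)[X.OX./X..OO]+0
p2 X@[X.OX./X.OO.]: (0,1)[XXOX./X.OO.]-1* (0,4)[X.OXX/X.OO.]-1 (1,1)[X.OX./XXOO.]-1 (1,4)[X.OX./X.OOX]-1
p3 O@[XXOX./X.OO.]: (0,4)[XXOXO/X.OO.]+1* (1,1)[XXOX./XOOO.]+1 (1,4)[XXOX./X.OOO]+1
p4 X@[XXOXO/X.OO.]: (1,1)[XXOXO/XXOO.]-1* (1,4)[XXOXO/X.OOX]-1
p5 O@[XXOXO/XXOO.]: (1,4)[XXOXO/XXOOO]+1*
p6 X@[XXOXO/XXOOO] terminal -1; root [X.OX./X..O.] d5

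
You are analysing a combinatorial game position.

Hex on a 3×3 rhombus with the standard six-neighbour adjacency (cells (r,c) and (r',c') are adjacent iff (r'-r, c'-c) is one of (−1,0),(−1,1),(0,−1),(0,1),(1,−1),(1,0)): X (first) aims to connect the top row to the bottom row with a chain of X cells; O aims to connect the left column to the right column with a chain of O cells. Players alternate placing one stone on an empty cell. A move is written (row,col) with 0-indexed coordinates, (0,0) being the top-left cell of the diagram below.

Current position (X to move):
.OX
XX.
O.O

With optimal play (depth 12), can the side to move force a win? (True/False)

X winning at [.OX/XX./O.O]: True

ply 1, X at .OX/XX./O.O | (0,0)=-1→XOX/XX./O.O; (1,2)=-1→.OX/XXX/O.O; (2,1)=+1→.OX/XX./OXO*
ply 2: .OX/XX./OXO is terminal -1 (O); from .OX/XX./O.O depth 12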